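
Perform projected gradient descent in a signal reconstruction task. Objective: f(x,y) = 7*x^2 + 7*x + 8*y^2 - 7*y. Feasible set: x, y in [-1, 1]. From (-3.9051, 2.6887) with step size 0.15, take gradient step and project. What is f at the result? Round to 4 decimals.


Step 1: Compute gradient at (-3.9051, 2.6887).
grad_x = 2*7*-3.9051 + 7 = -47.6714
grad_y = 2*8*2.6887 - 7 = 36.0192
Step 2: Gradient step.
x_raw = -3.9051 - 0.15*-47.6714 = 3.2456
y_raw = 2.6887 - 0.15*36.0192 = -2.7142
Step 3: Project onto [-1, 1].
x_proj = clip(3.2456) = 1.0
y_proj = clip(-2.7142) = -1.0
Step 4: Evaluate f.
f(1.0, -1.0) = 29.0


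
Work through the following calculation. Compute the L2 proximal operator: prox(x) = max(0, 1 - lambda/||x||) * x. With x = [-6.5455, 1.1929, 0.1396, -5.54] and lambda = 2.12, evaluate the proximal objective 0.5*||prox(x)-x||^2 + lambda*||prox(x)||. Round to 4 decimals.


Step 1: Compute ||x||.
||x|| = 8.659
Step 2: Compute scaling factor.
scale = max(0, 1 - 2.12/8.659) = 0.7552
Step 3: prox(x) = [-4.9429, 0.9008, 0.1054, -4.1836]
||prox(x)|| = 6.539
Step 4: Proximal objective.
0.5*||prox-x||^2 = 2.2472
lambda*||prox|| = 13.8627
Total = 16.1098


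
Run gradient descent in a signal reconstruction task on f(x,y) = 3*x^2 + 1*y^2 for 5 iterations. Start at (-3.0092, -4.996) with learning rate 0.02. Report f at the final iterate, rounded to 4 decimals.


Gradient descent on f(x,y) = 3*x^2 + 1*y^2.
Starting point: (-3.0092, -4.996), alpha = 0.02
Step 1: grad_x = 2*3*-3.0092 = -18.0552, grad_y = 2*1*-4.996 = -9.992
  x_1 = -3.0092 - 0.02*-18.0552 = -2.6481
  y_1 = -4.996 - 0.02*-9.992 = -4.7962
Step 2: grad_x = 2*3*-2.6481 = -15.8886, grad_y = 2*1*-4.7962 = -9.5923
  x_2 = -2.6481 - 0.02*-15.8886 = -2.3303
  y_2 = -4.7962 - 0.02*-9.5923 = -4.6043
Step 3: grad_x = 2*3*-2.3303 = -13.9819, grad_y = 2*1*-4.6043 = -9.2086
  x_3 = -2.3303 - 0.02*-13.9819 = -2.0507
  y_3 = -4.6043 - 0.02*-9.2086 = -4.4201
Step 4: grad_x = 2*3*-2.0507 = -12.3041, grad_y = 2*1*-4.4201 = -8.8403
  x_4 = -2.0507 - 0.02*-12.3041 = -1.8046
  y_4 = -4.4201 - 0.02*-8.8403 = -4.2433
Step 5: grad_x = 2*3*-1.8046 = -10.8276, grad_y = 2*1*-4.2433 = -8.4867
  x_5 = -1.8046 - 0.02*-10.8276 = -1.5881
  y_5 = -4.2433 - 0.02*-8.4867 = -4.0736
f(-1.5881, -4.0736) = 3*(-1.5881)^2 + 1*(-4.0736)^2 = 24.16


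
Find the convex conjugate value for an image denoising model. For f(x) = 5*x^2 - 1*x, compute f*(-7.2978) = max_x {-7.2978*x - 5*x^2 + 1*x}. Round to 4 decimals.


f*(y) = sup_x {y*x - a*x^2 - b*x} = sup_x {(y-b)*x - a*x^2}
FOC: (y - b) - 2a*x = 0 => x* = (y - b)/(2a)
x* = (-7.2978 + 1)/(2*5) = -0.6298
f*(-7.2978) = (y-b)^2/(4a) = (-7.2978 + 1)^2/(4*5)
= 39.6623/20 = 1.9831


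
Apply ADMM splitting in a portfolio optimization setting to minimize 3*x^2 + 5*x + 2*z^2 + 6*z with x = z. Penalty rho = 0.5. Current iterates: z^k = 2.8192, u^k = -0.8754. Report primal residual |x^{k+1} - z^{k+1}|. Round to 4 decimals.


ADMM iteration with rho = 0.5, z^k = 2.8192, u^k = -0.8754
Step 1: x-update.
Minimize 3*x^2 + 5*x + (0.5/2)*(x - 2.8192 - 0.8754)^2
FOC: (2*3 + 0.5)*x = -5 + 0.5*(2.8192 + 0.8754)
x^{k+1} = -0.485
Step 2: z-update.
Minimize 2*z^2 + 6*z + (0.5/2)*(-0.485 - z - 0.8754)^2
FOC: (2*2 + 0.5)*z = -6 + 0.5*(-0.485 - 0.8754)
z^{k+1} = -1.4845
Step 3: u-update.
u^{k+1} = -0.8754 - 0.485 + 1.4845 = 0.1241
Step 4: Primal residual = |-0.485 + 1.4845| = 0.9995


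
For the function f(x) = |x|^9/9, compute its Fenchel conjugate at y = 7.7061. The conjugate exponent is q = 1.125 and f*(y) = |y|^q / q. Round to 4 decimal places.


The conjugate exponent q satisfies 1/p + 1/q = 1.
p = 9, so q = 9/(9 - 1) = 1.125
|y|^q = 7.7061^1.125 = 9.9469
f*(7.7061) = 9.9469 / 1.125 = 8.8417


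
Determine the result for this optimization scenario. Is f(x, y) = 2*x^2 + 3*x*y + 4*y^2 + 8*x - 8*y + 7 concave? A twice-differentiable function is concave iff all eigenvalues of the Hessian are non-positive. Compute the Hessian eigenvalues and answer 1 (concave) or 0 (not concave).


The Hessian of f(x,y) = 2*x^2 + 3*x*y + 4*y^2 + 8*x - 8*y + 7 is:
H = [[4, 3], [3, 8]]
Trace = 4 + 8 = 12
Determinant = 4*8 - (3)^2 = 23
Discriminant = (12)^2 - 4*23 = 52.0
Eigenvalues: lambda_1 = 2.3944, lambda_2 = 9.6056
The function is not concave.

0


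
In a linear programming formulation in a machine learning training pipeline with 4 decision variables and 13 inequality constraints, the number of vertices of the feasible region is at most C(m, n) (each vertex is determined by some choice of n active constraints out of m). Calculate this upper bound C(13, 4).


Each vertex corresponds to some choice of n active constraints out of m, so the number of vertices is at most C(m, n) = m! / (n!(m-n)!).
m = 13, n = 4
Numerator: 13 * 12 * 11 * 10
Denominator: 4! = 24
C(13, 4) = 715


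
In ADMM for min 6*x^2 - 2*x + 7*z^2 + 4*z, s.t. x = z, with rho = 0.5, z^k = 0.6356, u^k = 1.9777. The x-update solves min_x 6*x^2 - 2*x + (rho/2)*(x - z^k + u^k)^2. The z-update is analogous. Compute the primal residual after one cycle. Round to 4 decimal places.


ADMM iteration with rho = 0.5, z^k = 0.6356, u^k = 1.9777
Step 1: x-update.
Minimize 6*x^2 - 2*x + (0.5/2)*(x - 0.6356 + 1.9777)^2
FOC: (2*6 + 0.5)*x = 2 + 0.5*(0.6356 - 1.9777)
x^{k+1} = 0.1063
Step 2: z-update.
Minimize 7*z^2 + 4*z + (0.5/2)*(0.1063 - z + 1.9777)^2
FOC: (2*7 + 0.5)*z = -4 + 0.5*(0.1063 + 1.9777)
z^{k+1} = -0.204
Step 3: u-update.
u^{k+1} = 1.9777 + 0.1063 + 0.204 = 2.288
Step 4: Primal residual = |0.1063 + 0.204| = 0.3103


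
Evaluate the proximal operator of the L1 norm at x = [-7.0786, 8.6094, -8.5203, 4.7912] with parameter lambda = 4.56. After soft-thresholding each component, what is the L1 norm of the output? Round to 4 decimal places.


Soft-thresholding with lambda = 4.56:
prox(-7.0786) = sign(-7.0786)*max(|-7.0786| - 4.56, 0) = -2.5186
prox(8.6094) = sign(8.6094)*max(|8.6094| - 4.56, 0) = 4.0494
prox(-8.5203) = sign(-8.5203)*max(|-8.5203| - 4.56, 0) = -3.9603
prox(4.7912) = sign(4.7912)*max(|4.7912| - 4.56, 0) = 0.2312
prox(x) = [-2.5186, 4.0494, -3.9603, 0.2312]
||prox(x)||_1 = 2.5186 + 4.0494 + 3.9603 + 0.2312 = 10.7595


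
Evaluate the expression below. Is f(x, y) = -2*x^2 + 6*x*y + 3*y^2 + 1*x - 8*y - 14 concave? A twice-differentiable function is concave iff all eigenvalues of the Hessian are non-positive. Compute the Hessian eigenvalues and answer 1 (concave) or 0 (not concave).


The Hessian of f(x,y) = -2*x^2 + 6*x*y + 3*y^2 + 1*x - 8*y - 14 is:
H = [[-4, 6], [6, 6]]
Trace = -4 + 6 = 2
Determinant = -4*6 - (6)^2 = -60
Discriminant = (2)^2 - 4*-60 = 244.0
Eigenvalues: lambda_1 = -6.8102, lambda_2 = 8.8102
The function is not concave.

0


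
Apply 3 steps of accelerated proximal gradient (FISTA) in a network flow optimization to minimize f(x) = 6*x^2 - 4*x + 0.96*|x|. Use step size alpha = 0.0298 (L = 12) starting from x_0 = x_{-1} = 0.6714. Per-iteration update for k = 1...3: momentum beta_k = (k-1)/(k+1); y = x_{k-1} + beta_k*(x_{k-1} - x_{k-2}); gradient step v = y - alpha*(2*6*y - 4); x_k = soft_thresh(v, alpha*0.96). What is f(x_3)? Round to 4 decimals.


FISTA on f(x) = 6*x^2 - 4*x + 0.96*|x|
L = 12, alpha = 0.0298
Iteration 1: beta = 0.0, y = 0.6714 + 0.0*(0.6714 - 0.6714) = 0.6714
  grad(y) = 4.0568, v = y - alpha*grad = 0.5505
  prox(v) = soft_thresh(0.5505, 0.0286) = 0.5219
Iteration 2: beta = 0.3333, y = 0.5219 + 0.3333*(0.5219 - 0.6714) = 0.4721
  grad(y) = 1.6648, v = y - alpha*grad = 0.4225
  prox(v) = soft_thresh(0.4225, 0.0286) = 0.3938
Iteration 3: beta = 0.5, y = 0.3938 + 0.5*(0.3938 - 0.5219) = 0.3298
  grad(y) = -0.0421, v = y - alpha*grad = 0.3311
  prox(v) = soft_thresh(0.3311, 0.0286) = 0.3025
f(x_3) = 6*0.3025^2 - 4*0.3025 + 0.96*|0.3025| = -0.3706


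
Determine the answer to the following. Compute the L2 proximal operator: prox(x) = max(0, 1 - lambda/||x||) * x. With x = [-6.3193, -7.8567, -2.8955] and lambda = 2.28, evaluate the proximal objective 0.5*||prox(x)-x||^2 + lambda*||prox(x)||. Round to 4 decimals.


Step 1: Compute ||x||.
||x|| = 10.4902
Step 2: Compute scaling factor.
scale = max(0, 1 - 2.28/10.4902) = 0.7827
Step 3: prox(x) = [-4.9458, -6.1491, -2.2662]
||prox(x)|| = 8.2102
Step 4: Proximal objective.
0.5*||prox-x||^2 = 2.5992
lambda*||prox|| = 18.7193
Total = 21.3186


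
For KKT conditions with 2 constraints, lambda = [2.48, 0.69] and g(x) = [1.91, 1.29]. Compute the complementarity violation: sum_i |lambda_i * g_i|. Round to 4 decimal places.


KKT complementary slackness check:
lambda_1 * g_1 = 2.48 * 1.91 = 4.7368
lambda_2 * g_2 = 0.69 * 1.29 = 0.8901
Total violation = 4.7368 + 0.8901 = 5.6269


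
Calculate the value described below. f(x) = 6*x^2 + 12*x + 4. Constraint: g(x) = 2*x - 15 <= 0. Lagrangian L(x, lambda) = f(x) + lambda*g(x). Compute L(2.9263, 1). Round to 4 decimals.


Step 1: Evaluate f(x).
f(2.9263) = 6*2.9263^2 + 12*2.9263 + 4 = 90.495
Step 2: Evaluate g(x).
g(2.9263) = 2*2.9263 - 15 = -9.1474
Step 3: Compute Lagrangian.
L = 90.495 + 1*-9.1474 = 81.3476


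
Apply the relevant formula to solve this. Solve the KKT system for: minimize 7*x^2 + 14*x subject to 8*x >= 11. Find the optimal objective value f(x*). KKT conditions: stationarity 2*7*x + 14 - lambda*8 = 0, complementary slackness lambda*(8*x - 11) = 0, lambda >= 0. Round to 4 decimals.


Step 1: Try lambda = 0 (constraint inactive).
x_unc = -14/(2*7) = -1.0
Check: 8*-1.0 = -8.0 < 11 -- violated!
Step 2: Constraint must be active: 8*x = 11
x* = 11/8 = 1.375
lambda = (2*7*1.375 + 14)/8 = 4.1563
Step 3: Compute optimal value.
f(x*) = 7*1.375^2 + 14*1.375 = 32.4844


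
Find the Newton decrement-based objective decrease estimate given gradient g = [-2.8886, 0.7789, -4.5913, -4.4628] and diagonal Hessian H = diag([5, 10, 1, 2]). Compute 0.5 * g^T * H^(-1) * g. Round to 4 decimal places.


Step 1: H is diagonal, so H^(-1) * g = [-0.5777, 0.0779, -4.5913, -2.2314].
Step 2: g^T H^(-1) g = sum_i g_i^2 / H_ii
  = (-2.8886)^2/5 + (0.7789)^2/10 + (-4.5913)^2/1 + (-4.4628)^2/2
  = 1.6688 + 0.0607 + 21.08 + 9.9583 = 32.7678
Step 3: Objective decrease = 0.5 * g^T H^(-1) g = 16.3839


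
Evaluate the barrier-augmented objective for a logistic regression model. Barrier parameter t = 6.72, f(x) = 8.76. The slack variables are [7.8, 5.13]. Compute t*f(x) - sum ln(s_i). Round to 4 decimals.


Step 1: Compute log-barrier.
ln values: [2.0541, 1.6351]
phi = -(2.0541 + 1.6351) = -3.6892
Step 2: Compute augmented objective.
t*f(x) = 6.72*8.76 = 58.8672
Total = 58.8672 - 3.6892 = 55.178


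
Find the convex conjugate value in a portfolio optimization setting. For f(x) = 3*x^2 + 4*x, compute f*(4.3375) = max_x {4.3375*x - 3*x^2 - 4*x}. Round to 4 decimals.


f*(y) = sup_x {y*x - a*x^2 - b*x} = sup_x {(y-b)*x - a*x^2}
FOC: (y - b) - 2a*x = 0 => x* = (y - b)/(2a)
x* = (4.3375 - 4)/(2*3) = 0.0563
f*(4.3375) = (y-b)^2/(4a) = (4.3375 - 4)^2/(4*3)
= 0.1139/12 = 0.0095


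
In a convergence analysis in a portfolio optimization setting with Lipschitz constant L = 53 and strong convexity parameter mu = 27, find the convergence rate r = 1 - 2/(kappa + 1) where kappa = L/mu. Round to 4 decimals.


Step 1: Compute the condition number.
kappa = L/mu = 53/27 = 1.963
Step 2: Compute the convergence rate.
r = 1 - 2/(kappa + 1) = 1 - 2*mu/(L + mu) = (L - mu)/(L + mu) = 26/80 = 0.325


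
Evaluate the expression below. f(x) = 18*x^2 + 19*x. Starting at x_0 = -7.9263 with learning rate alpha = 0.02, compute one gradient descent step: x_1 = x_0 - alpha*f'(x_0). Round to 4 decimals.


We compute the gradient at x_0 and apply the update.
f'(x) = 36*x + 19
f'(-7.9263) = 36*-7.9263 + 19 = -266.3468
x_1 = -7.9263 - 0.02*-266.3468 = -2.5994


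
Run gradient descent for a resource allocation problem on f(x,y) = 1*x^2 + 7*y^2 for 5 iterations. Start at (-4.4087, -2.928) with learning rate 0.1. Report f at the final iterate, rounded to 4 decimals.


Gradient descent on f(x,y) = 1*x^2 + 7*y^2.
Starting point: (-4.4087, -2.928), alpha = 0.1
Step 1: grad_x = 2*1*-4.4087 = -8.8174, grad_y = 2*7*-2.928 = -40.992
  x_1 = -4.4087 - 0.1*-8.8174 = -3.527
  y_1 = -2.928 - 0.1*-40.992 = 1.1712
Step 2: grad_x = 2*1*-3.527 = -7.0539, grad_y = 2*7*1.1712 = 16.3968
  x_2 = -3.527 - 0.1*-7.0539 = -2.8216
  y_2 = 1.1712 - 0.1*16.3968 = -0.4685
Step 3: grad_x = 2*1*-2.8216 = -5.6431, grad_y = 2*7*-0.4685 = -6.5587
  x_3 = -2.8216 - 0.1*-5.6431 = -2.2573
  y_3 = -0.4685 - 0.1*-6.5587 = 0.1874
Step 4: grad_x = 2*1*-2.2573 = -4.5145, grad_y = 2*7*0.1874 = 2.6235
  x_4 = -2.2573 - 0.1*-4.5145 = -1.8058
  y_4 = 0.1874 - 0.1*2.6235 = -0.075
Step 5: grad_x = 2*1*-1.8058 = -3.6116, grad_y = 2*7*-0.075 = -1.0494
  x_5 = -1.8058 - 0.1*-3.6116 = -1.4446
  y_5 = -0.075 - 0.1*-1.0494 = 0.03
f(-1.4446, 0.03) = 1*(-1.4446)^2 + 7*0.03^2 = 2.0933


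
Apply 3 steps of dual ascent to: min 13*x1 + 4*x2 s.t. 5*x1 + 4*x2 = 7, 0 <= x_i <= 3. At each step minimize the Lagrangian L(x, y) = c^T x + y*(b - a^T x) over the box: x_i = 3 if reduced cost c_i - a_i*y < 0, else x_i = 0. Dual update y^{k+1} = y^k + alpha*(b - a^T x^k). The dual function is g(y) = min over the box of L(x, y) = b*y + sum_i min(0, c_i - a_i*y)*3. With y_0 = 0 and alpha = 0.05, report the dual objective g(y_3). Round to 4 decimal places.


Dual ascent for LP: min 13*x1 + 4*x2, 5*x1 + 4*x2 = 7, 0 <= x_i <= 3
Step 1: y^k = 0.0, reduced costs: (13.0, 4.0)
  x^k = (0.0, 0.0), subgradient = b - a^T x = 7.0
  y^{k+1} = 0.0 + 0.05*7.0 = 0.35
Step 2: y^k = 0.35, reduced costs: (11.25, 2.6)
  x^k = (0.0, 0.0), subgradient = b - a^T x = 7.0
  y^{k+1} = 0.35 + 0.05*7.0 = 0.7
Step 3: y^k = 0.7, reduced costs: (9.5, 1.2)
  x^k = (0.0, 0.0), subgradient = b - a^T x = 7.0
  y^{k+1} = 0.7 + 0.05*7.0 = 1.05
Dual objective at y_3 = 1.05: reduced costs (7.75, -0.2), box minimizer x = (0.0, 3.0)
g(y_3) = b*y + (c1 - a1*y)*x1 + (c2 - a2*y)*x2 = 7*1.05 + 7.75*0.0 + (-0.2)*3.0 = 7.35 + 0.0 - 0.6 = 6.75


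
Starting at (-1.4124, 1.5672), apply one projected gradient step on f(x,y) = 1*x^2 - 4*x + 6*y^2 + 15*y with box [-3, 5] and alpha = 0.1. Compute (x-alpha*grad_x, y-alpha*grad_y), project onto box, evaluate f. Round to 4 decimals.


Step 1: Compute gradient at (-1.4124, 1.5672).
grad_x = 2*1*-1.4124 - 4 = -6.8248
grad_y = 2*6*1.5672 + 15 = 33.8064
Step 2: Gradient step.
x_raw = -1.4124 - 0.1*-6.8248 = -0.7299
y_raw = 1.5672 - 0.1*33.8064 = -1.8134
Step 3: Project onto [-3, 5].
x_proj = clip(-0.7299) = -0.7299
y_proj = clip(-1.8134) = -1.8134
Step 4: Evaluate f.
f(-0.7299, -1.8134) = -4.0177


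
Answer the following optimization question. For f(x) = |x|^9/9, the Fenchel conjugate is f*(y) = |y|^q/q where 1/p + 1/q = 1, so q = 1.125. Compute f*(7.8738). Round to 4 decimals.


The conjugate exponent q satisfies 1/p + 1/q = 1.
p = 9, so q = 9/(9 - 1) = 1.125
|y|^q = 7.8738^1.125 = 10.1908
f*(7.8738) = 10.1908 / 1.125 = 9.0585


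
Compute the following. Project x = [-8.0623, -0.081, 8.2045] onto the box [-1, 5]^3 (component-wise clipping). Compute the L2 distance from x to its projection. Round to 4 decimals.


Project each component onto [-1, 5].
clip(-8.0623) = -1.0, clip(-0.081) = -0.081, clip(8.2045) = 5.0
Projection = [-1.0, -0.081, 5.0]
Squared diffs: [49.8761, 0.0, 10.2688]
Distance = sqrt(60.1449) = 7.7553


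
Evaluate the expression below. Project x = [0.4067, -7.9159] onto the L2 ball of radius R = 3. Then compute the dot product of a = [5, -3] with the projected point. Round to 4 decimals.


Step 1: Compute ||x|| (intermediates to 6 decimals).
||x|| = sqrt(0.4067^2 + (-7.9159)^2) = 7.926341
Step 2: Project.
Since ||x|| > R, scale = R/||x|| = 3/7.926341 = 0.378485, proj(x) = scale * x
proj(x) = [0.15393, -2.996049]
Step 3: Dot product.
a^T * proj(x) = 5*0.15393 - 3*(-2.996049) = 9.7578


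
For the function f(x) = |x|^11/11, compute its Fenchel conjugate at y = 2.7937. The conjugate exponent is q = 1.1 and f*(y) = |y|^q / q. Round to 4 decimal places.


The conjugate exponent q satisfies 1/p + 1/q = 1.
p = 11, so q = 11/(11 - 1) = 1.1
|y|^q = 2.7937^1.1 = 3.096
f*(2.7937) = 3.096 / 1.1 = 2.8145


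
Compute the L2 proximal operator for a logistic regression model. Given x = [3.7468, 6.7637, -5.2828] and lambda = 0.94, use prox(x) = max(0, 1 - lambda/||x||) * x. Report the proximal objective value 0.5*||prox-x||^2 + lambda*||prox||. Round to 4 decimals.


Step 1: Compute ||x||.
||x|| = 9.3645
Step 2: Compute scaling factor.
scale = max(0, 1 - 0.94/9.3645) = 0.8996
Step 3: prox(x) = [3.3707, 6.0848, -4.7525]
||prox(x)|| = 8.4245
Step 4: Proximal objective.
0.5*||prox-x||^2 = 0.4418
lambda*||prox|| = 7.919
Total = 8.3608


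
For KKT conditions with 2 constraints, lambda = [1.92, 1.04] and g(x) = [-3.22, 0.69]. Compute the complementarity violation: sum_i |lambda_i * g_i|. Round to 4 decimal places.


KKT complementary slackness check:
lambda_1 * g_1 = 1.92 * -3.22 = -6.1824
lambda_2 * g_2 = 1.04 * 0.69 = 0.7176
Total violation = 6.1824 + 0.7176 = 6.9


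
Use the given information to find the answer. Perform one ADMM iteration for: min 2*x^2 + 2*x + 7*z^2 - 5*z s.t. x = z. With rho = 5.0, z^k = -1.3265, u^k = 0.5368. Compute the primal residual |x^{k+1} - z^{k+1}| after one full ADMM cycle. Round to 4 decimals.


ADMM iteration with rho = 5.0, z^k = -1.3265, u^k = 0.5368
Step 1: x-update.
Minimize 2*x^2 + 2*x + (5.0/2)*(x + 1.3265 + 0.5368)^2
FOC: (2*2 + 5.0)*x = -2 + 5.0*(-1.3265 - 0.5368)
x^{k+1} = -1.2574
Step 2: z-update.
Minimize 7*z^2 - 5*z + (5.0/2)*(-1.2574 - z + 0.5368)^2
FOC: (2*7 + 5.0)*z = 5 + 5.0*(-1.2574 + 0.5368)
z^{k+1} = 0.0735
Step 3: u-update.
u^{k+1} = 0.5368 - 1.2574 - 0.0735 = -0.7941
Step 4: Primal residual = |-1.2574 - 0.0735| = 1.3309


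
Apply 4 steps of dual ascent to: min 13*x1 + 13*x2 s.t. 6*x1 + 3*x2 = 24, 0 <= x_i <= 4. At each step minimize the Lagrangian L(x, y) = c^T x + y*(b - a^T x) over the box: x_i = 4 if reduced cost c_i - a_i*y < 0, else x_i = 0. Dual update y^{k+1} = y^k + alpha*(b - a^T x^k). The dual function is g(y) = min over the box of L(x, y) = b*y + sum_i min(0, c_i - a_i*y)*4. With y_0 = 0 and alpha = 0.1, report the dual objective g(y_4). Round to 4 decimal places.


Dual ascent for LP: min 13*x1 + 13*x2, 6*x1 + 3*x2 = 24, 0 <= x_i <= 4
Step 1: y^k = 0.0, reduced costs: (13.0, 13.0)
  x^k = (0.0, 0.0), subgradient = b - a^T x = 24.0
  y^{k+1} = 0.0 + 0.1*24.0 = 2.4
Step 2: y^k = 2.4, reduced costs: (-1.4, 5.8)
  x^k = (4.0, 0.0), subgradient = b - a^T x = 0.0
  y^{k+1} = 2.4 + 0.1*0.0 = 2.4
Step 3: y^k = 2.4, reduced costs: (-1.4, 5.8)
  x^k = (4.0, 0.0), subgradient = b - a^T x = 0.0
  y^{k+1} = 2.4 + 0.1*0.0 = 2.4
Step 4: y^k = 2.4, reduced costs: (-1.4, 5.8)
  x^k = (4.0, 0.0), subgradient = b - a^T x = 0.0
  y^{k+1} = 2.4 + 0.1*0.0 = 2.4
Dual objective at y_4 = 2.4: reduced costs (-1.4, 5.8), box minimizer x = (4.0, 0.0)
g(y_4) = b*y + (c1 - a1*y)*x1 + (c2 - a2*y)*x2 = 24*2.4 + (-1.4)*4.0 + 5.8*0.0 = 57.6 - 5.6 + 0.0 = 52.0


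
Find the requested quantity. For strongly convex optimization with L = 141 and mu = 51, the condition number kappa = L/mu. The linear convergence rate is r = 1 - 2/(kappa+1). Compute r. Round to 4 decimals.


Step 1: Compute the condition number.
kappa = L/mu = 141/51 = 2.7647
Step 2: Compute the convergence rate.
r = 1 - 2/(kappa + 1) = 1 - 2*mu/(L + mu) = (L - mu)/(L + mu) = 90/192 = 0.4688


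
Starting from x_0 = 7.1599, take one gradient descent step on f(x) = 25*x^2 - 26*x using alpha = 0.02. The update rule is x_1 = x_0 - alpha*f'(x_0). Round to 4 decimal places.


We compute the gradient at x_0 and apply the update.
f'(x) = 50*x - 26
f'(7.1599) = 50*7.1599 - 26 = 331.995
x_1 = 7.1599 - 0.02*331.995 = 0.52


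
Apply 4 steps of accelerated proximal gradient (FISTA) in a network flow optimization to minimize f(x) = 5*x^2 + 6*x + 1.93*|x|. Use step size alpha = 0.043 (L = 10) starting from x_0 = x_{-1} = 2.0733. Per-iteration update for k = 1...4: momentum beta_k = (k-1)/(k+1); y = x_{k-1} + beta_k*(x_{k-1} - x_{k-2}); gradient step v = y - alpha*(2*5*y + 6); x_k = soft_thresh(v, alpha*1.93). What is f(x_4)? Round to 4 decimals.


FISTA on f(x) = 5*x^2 + 6*x + 1.93*|x|
L = 10, alpha = 0.043
Iteration 1: beta = 0.0, y = 2.0733 + 0.0*(2.0733 - 2.0733) = 2.0733
  grad(y) = 26.733, v = y - alpha*grad = 0.9238
  prox(v) = soft_thresh(0.9238, 0.083) = 0.8408
Iteration 2: beta = 0.3333, y = 0.8408 + 0.3333*(0.8408 - 2.0733) = 0.43
  grad(y) = 10.2995, v = y - alpha*grad = -0.0129
  prox(v) = soft_thresh(-0.0129, 0.083) = 0.0
Iteration 3: beta = 0.5, y = 0.0 + 0.5*(0.0 - 0.8408) = -0.4204
  grad(y) = 1.796, v = y - alpha*grad = -0.4976
  prox(v) = soft_thresh(-0.4976, 0.083) = -0.4146
Iteration 4: beta = 0.6, y = -0.4146 + 0.6*(-0.4146 - 0.0) = -0.6634
  grad(y) = -0.6342, v = y - alpha*grad = -0.6361
  prox(v) = soft_thresh(-0.6361, 0.083) = -0.5532
f(x_4) = 5*(-0.5532)^2 + 6*(-0.5532) + 1.93*|-0.5532| = -0.7214


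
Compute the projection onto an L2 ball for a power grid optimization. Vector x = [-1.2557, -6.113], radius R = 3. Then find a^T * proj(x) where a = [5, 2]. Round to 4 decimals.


Step 1: Compute ||x|| (intermediates to 6 decimals).
||x|| = sqrt((-1.2557)^2 + (-6.113)^2) = 6.240637
Step 2: Project.
Since ||x|| > R, scale = R/||x|| = 3/6.240637 = 0.48072, proj(x) = scale * x
proj(x) = [-0.60364, -2.938641]
Step 3: Dot product.
a^T * proj(x) = 5*(-0.60364) + 2*(-2.938641) = -8.8955


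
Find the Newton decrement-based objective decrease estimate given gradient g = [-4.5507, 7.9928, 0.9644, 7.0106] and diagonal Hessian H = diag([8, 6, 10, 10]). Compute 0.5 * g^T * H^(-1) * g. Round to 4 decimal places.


Step 1: H is diagonal, so H^(-1) * g = [-0.5688, 1.3321, 0.0964, 0.7011].
Step 2: g^T H^(-1) g = sum_i g_i^2 / H_ii
  = (-4.5507)^2/8 + (7.9928)^2/6 + (0.9644)^2/10 + (7.0106)^2/10
  = 2.5886 + 10.6475 + 0.093 + 4.9149 = 18.2439
Step 3: Objective decrease = 0.5 * g^T H^(-1) g = 9.122


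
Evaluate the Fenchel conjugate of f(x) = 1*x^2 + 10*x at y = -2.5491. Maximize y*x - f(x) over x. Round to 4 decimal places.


f*(y) = sup_x {y*x - a*x^2 - b*x} = sup_x {(y-b)*x - a*x^2}
FOC: (y - b) - 2a*x = 0 => x* = (y - b)/(2a)
x* = (-2.5491 - 10)/(2*1) = -6.2746
f*(-2.5491) = (y-b)^2/(4a) = (-2.5491 - 10)^2/(4*1)
= 157.4799/4 = 39.37


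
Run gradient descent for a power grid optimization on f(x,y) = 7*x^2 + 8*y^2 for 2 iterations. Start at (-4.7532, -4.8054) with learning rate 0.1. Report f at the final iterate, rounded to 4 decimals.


Gradient descent on f(x,y) = 7*x^2 + 8*y^2.
Starting point: (-4.7532, -4.8054), alpha = 0.1
Step 1: grad_x = 2*7*-4.7532 = -66.5448, grad_y = 2*8*-4.8054 = -76.8864
  x_1 = -4.7532 - 0.1*-66.5448 = 1.9013
  y_1 = -4.8054 - 0.1*-76.8864 = 2.8832
Step 2: grad_x = 2*7*1.9013 = 26.6179, grad_y = 2*8*2.8832 = 46.1318
  x_2 = 1.9013 - 0.1*26.6179 = -0.7605
  y_2 = 2.8832 - 0.1*46.1318 = -1.7299
f(-0.7605, -1.7299) = 7*(-0.7605)^2 + 8*(-1.7299)^2 = 27.9903


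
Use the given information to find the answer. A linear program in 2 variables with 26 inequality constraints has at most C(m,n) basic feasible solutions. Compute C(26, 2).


Each vertex corresponds to some choice of n active constraints out of m, so the number of vertices is at most C(m, n) = m! / (n!(m-n)!).
m = 26, n = 2
Numerator: 26 * 25
Denominator: 2! = 2
C(26, 2) = 325


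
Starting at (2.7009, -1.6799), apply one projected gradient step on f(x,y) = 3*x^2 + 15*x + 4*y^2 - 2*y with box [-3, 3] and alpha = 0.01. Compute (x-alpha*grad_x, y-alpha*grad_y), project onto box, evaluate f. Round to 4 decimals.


Step 1: Compute gradient at (2.7009, -1.6799).
grad_x = 2*3*2.7009 + 15 = 31.2054
grad_y = 2*4*-1.6799 - 2 = -15.4392
Step 2: Gradient step.
x_raw = 2.7009 - 0.01*31.2054 = 2.3888
y_raw = -1.6799 - 0.01*-15.4392 = -1.5255
Step 3: Project onto [-3, 3].
x_proj = clip(2.3888) = 2.3888
y_proj = clip(-1.5255) = -1.5255
Step 4: Evaluate f.
f(2.3888, -1.5255) = 65.3122


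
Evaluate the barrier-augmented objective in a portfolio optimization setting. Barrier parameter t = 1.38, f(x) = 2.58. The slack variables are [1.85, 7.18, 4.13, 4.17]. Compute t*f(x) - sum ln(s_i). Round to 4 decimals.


Step 1: Compute log-barrier.
ln values: [0.6152, 1.9713, 1.4183, 1.4279]
phi = -(0.6152 + 1.9713 + 1.4183 + 1.4279) = -5.4327
Step 2: Compute augmented objective.
t*f(x) = 1.38*2.58 = 3.5604
Total = 3.5604 - 5.4327 = -1.8723


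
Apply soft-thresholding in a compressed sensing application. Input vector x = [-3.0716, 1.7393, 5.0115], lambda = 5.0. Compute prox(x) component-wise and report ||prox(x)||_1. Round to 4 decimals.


Soft-thresholding with lambda = 5.0:
prox(-3.0716) = sign(-3.0716)*max(|-3.0716| - 5.0, 0) = 0.0
prox(1.7393) = sign(1.7393)*max(|1.7393| - 5.0, 0) = 0.0
prox(5.0115) = sign(5.0115)*max(|5.0115| - 5.0, 0) = 0.0115
prox(x) = [0.0, 0.0, 0.0115]
||prox(x)||_1 = 0.0 + 0.0 + 0.0115 = 0.0115


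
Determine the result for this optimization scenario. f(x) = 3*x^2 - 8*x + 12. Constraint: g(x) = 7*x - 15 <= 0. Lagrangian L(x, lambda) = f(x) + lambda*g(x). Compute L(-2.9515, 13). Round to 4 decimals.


Step 1: Evaluate f(x).
f(-2.9515) = 3*(-2.9515)^2 - 8*(-2.9515) + 12 = 61.7461
Step 2: Evaluate g(x).
g(-2.9515) = 7*-2.9515 - 15 = -35.6605
Step 3: Compute Lagrangian.
L = 61.7461 + 13*-35.6605 = -401.8404


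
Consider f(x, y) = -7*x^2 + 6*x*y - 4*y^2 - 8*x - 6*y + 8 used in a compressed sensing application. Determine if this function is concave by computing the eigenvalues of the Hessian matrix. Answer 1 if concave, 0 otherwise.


The Hessian of f(x,y) = -7*x^2 + 6*x*y - 4*y^2 - 8*x - 6*y + 8 is:
H = [[-14, 6], [6, -8]]
Trace = -14 - 8 = -22
Determinant = -14*-8 - (6)^2 = 76
Discriminant = (-22)^2 - 4*76 = 180.0
Eigenvalues: lambda_1 = -17.7082, lambda_2 = -4.2918
The function is concave.

1


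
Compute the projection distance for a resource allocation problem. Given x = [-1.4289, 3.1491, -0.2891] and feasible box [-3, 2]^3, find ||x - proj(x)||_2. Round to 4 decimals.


Project each component onto [-3, 2].
clip(-1.4289) = -1.4289, clip(3.1491) = 2.0, clip(-0.2891) = -0.2891
Projection = [-1.4289, 2.0, -0.2891]
Squared diffs: [0.0, 1.3204, 0.0]
Distance = sqrt(1.3204) = 1.1491


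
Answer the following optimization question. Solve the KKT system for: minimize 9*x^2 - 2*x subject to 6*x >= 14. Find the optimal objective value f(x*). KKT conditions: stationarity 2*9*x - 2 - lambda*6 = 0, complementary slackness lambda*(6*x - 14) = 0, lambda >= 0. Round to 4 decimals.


Step 1: Try lambda = 0 (constraint inactive).
x_unc = 2/(2*9) = 0.1111
Check: 6*0.1111 = 0.6666 < 14 -- violated!
Step 2: Constraint must be active: 6*x = 14
x* = 14/6 = 7/3 = 2.3333 (rounded; the exact value 7/3 is used below)
lambda = (2*9*(7/3) - 2)/6 = 6.6667
Step 3: Compute optimal value.
f(x*) = 9*(7/3)^2 - 2*(7/3) = 44.3333


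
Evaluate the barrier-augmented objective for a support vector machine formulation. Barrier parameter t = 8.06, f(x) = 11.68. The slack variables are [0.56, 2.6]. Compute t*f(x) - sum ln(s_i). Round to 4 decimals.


Step 1: Compute log-barrier.
ln values: [-0.5798, 0.9555]
phi = -(-0.5798 + 0.9555) = -0.3757
Step 2: Compute augmented objective.
t*f(x) = 8.06*11.68 = 94.1408
Total = 94.1408 - 0.3757 = 93.7651


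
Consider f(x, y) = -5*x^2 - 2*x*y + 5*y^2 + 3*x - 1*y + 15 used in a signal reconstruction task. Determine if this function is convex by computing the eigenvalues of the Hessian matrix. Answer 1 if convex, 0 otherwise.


The Hessian of f(x,y) = -5*x^2 - 2*x*y + 5*y^2 + 3*x - 1*y + 15 is:
H = [[-10, -2], [-2, 10]]
Trace = -10 + 10 = 0
Determinant = -10*10 - (-2)^2 = -104
Discriminant = (0)^2 - 4*-104 = 416.0
Eigenvalues: lambda_1 = -10.198, lambda_2 = 10.198
The function is not convex.

0


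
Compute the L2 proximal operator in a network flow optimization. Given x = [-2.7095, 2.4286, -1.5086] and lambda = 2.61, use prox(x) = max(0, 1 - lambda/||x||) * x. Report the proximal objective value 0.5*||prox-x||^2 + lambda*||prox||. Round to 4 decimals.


Step 1: Compute ||x||.
||x|| = 3.939
Step 2: Compute scaling factor.
scale = max(0, 1 - 2.61/3.939) = 0.3374
Step 3: prox(x) = [-0.9142, 0.8194, -0.509]
||prox(x)|| = 1.329
Step 4: Proximal objective.
0.5*||prox-x||^2 = 3.4061
lambda*||prox|| = 3.4687
Total = 6.8746


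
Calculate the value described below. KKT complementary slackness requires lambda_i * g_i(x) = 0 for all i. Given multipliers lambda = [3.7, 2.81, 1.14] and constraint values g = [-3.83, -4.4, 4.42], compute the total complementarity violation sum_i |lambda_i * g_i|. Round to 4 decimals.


KKT complementary slackness check:
lambda_1 * g_1 = 3.7 * -3.83 = -14.171
lambda_2 * g_2 = 2.81 * -4.4 = -12.364
lambda_3 * g_3 = 1.14 * 4.42 = 5.0388
Total violation = 14.171 + 12.364 + 5.0388 = 31.5738


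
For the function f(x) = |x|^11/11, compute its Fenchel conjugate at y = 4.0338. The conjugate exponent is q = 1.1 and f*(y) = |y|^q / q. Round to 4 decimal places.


The conjugate exponent q satisfies 1/p + 1/q = 1.
p = 11, so q = 11/(11 - 1) = 1.1
|y|^q = 4.0338^1.1 = 4.6375
f*(4.0338) = 4.6375 / 1.1 = 4.2159


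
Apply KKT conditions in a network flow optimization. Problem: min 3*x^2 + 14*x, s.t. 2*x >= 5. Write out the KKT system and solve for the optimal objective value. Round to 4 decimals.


Step 1: Try lambda = 0 (constraint inactive).
x_unc = -14/(2*3) = -2.3333
Check: 2*-2.3333 = -4.6666 < 5 -- violated!
Step 2: Constraint must be active: 2*x = 5
x* = 5/2 = 2.5
lambda = (2*3*2.5 + 14)/2 = 14.5
Step 3: Compute optimal value.
f(x*) = 3*2.5^2 + 14*2.5 = 53.75


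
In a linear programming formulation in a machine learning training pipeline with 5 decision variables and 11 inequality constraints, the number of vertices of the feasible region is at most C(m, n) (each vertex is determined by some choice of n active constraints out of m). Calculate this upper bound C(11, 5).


Each vertex corresponds to some choice of n active constraints out of m, so the number of vertices is at most C(m, n) = m! / (n!(m-n)!).
m = 11, n = 5
Numerator: 11 * 10 * 9 * 8 * 7
Denominator: 5! = 120
C(11, 5) = 462


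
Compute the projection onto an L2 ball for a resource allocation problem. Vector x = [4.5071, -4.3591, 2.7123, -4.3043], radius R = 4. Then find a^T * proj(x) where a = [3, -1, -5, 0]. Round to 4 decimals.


Step 1: Compute ||x|| (intermediates to 6 decimals).
||x|| = sqrt(4.5071^2 + (-4.3591)^2 + 2.7123^2 + (-4.3043)^2) = 8.074607
Step 2: Project.
Since ||x|| > R, scale = R/||x|| = 4/8.074607 = 0.49538, proj(x) = scale * x
proj(x) = [2.232727, -2.159411, 1.343619, -2.132264]
Step 3: Dot product.
a^T * proj(x) = 3*2.232727 - 1*(-2.159411) - 5*1.343619 + 0*(-2.132264) = 2.1395


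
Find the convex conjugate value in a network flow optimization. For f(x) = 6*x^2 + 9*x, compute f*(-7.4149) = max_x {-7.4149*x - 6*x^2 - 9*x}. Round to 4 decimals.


f*(y) = sup_x {y*x - a*x^2 - b*x} = sup_x {(y-b)*x - a*x^2}
FOC: (y - b) - 2a*x = 0 => x* = (y - b)/(2a)
x* = (-7.4149 - 9)/(2*6) = -1.3679
f*(-7.4149) = (y-b)^2/(4a) = (-7.4149 - 9)^2/(4*6)
= 269.4489/24 = 11.227


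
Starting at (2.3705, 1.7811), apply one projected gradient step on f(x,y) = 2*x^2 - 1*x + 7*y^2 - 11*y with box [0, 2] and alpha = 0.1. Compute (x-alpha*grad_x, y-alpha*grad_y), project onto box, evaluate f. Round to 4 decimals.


Step 1: Compute gradient at (2.3705, 1.7811).
grad_x = 2*2*2.3705 - 1 = 8.482
grad_y = 2*7*1.7811 - 11 = 13.9354
Step 2: Gradient step.
x_raw = 2.3705 - 0.1*8.482 = 1.5223
y_raw = 1.7811 - 0.1*13.9354 = 0.3876
Step 3: Project onto [0, 2].
x_proj = clip(1.5223) = 1.5223
y_proj = clip(0.3876) = 0.3876
Step 4: Evaluate f.
f(1.5223, 0.3876) = -0.0992


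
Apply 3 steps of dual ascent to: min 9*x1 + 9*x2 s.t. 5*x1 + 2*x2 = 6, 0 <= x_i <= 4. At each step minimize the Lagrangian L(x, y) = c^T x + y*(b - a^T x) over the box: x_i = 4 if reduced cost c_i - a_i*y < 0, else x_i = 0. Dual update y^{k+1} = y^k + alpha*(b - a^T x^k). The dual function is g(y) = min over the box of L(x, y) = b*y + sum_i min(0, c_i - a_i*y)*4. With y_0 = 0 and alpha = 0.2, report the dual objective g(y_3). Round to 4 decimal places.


Dual ascent for LP: min 9*x1 + 9*x2, 5*x1 + 2*x2 = 6, 0 <= x_i <= 4
Step 1: y^k = 0.0, reduced costs: (9.0, 9.0)
  x^k = (0.0, 0.0), subgradient = b - a^T x = 6.0
  y^{k+1} = 0.0 + 0.2*6.0 = 1.2
Step 2: y^k = 1.2, reduced costs: (3.0, 6.6)
  x^k = (0.0, 0.0), subgradient = b - a^T x = 6.0
  y^{k+1} = 1.2 + 0.2*6.0 = 2.4
Step 3: y^k = 2.4, reduced costs: (-3.0, 4.2)
  x^k = (4.0, 0.0), subgradient = b - a^T x = -14.0
  y^{k+1} = 2.4 + 0.2*-14.0 = -0.4
Dual objective at y_3 = -0.4: reduced costs (11.0, 9.8), box minimizer x = (0.0, 0.0)
g(y_3) = b*y + (c1 - a1*y)*x1 + (c2 - a2*y)*x2 = 6*(-0.4) + 11.0*0.0 + 9.8*0.0 = -2.4 + 0.0 + 0.0 = -2.4


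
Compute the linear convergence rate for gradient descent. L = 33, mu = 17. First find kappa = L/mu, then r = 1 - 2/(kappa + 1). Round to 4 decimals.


Step 1: Compute the condition number.
kappa = L/mu = 33/17 = 1.9412
Step 2: Compute the convergence rate.
r = 1 - 2/(kappa + 1) = 1 - 2*mu/(L + mu) = (L - mu)/(L + mu) = 16/50 = 0.32


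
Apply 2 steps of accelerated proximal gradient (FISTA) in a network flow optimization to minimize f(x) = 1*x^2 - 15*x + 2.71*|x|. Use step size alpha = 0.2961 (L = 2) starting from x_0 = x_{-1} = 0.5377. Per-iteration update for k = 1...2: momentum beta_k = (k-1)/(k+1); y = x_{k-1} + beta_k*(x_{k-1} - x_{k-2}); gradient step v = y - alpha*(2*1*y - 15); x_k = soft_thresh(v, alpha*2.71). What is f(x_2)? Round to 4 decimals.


FISTA on f(x) = 1*x^2 - 15*x + 2.71*|x|
L = 2, alpha = 0.2961
Iteration 1: beta = 0.0, y = 0.5377 + 0.0*(0.5377 - 0.5377) = 0.5377
  grad(y) = -13.9246, v = y - alpha*grad = 4.6608
  prox(v) = soft_thresh(4.6608, 0.8024) = 3.8583
Iteration 2: beta = 0.3333, y = 3.8583 + 0.3333*(3.8583 - 0.5377) = 4.9652
  grad(y) = -5.0696, v = y - alpha*grad = 6.4663
  prox(v) = soft_thresh(6.4663, 0.8024) = 5.6639
f(x_2) = 1*5.6639^2 - 15*5.6639 + 2.71*|5.6639| = -37.5296


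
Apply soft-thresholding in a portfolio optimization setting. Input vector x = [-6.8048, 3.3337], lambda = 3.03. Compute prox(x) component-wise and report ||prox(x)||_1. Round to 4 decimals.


Soft-thresholding with lambda = 3.03:
prox(-6.8048) = sign(-6.8048)*max(|-6.8048| - 3.03, 0) = -3.7748
prox(3.3337) = sign(3.3337)*max(|3.3337| - 3.03, 0) = 0.3037
prox(x) = [-3.7748, 0.3037]
||prox(x)||_1 = 3.7748 + 0.3037 = 4.0785


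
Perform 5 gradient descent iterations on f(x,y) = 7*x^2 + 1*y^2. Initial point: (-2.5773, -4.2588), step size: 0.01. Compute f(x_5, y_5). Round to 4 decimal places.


Gradient descent on f(x,y) = 7*x^2 + 1*y^2.
Starting point: (-2.5773, -4.2588), alpha = 0.01
Step 1: grad_x = 2*7*-2.5773 = -36.0822, grad_y = 2*1*-4.2588 = -8.5176
  x_1 = -2.5773 - 0.01*-36.0822 = -2.2165
  y_1 = -4.2588 - 0.01*-8.5176 = -4.1736
Step 2: grad_x = 2*7*-2.2165 = -31.0307, grad_y = 2*1*-4.1736 = -8.3472
  x_2 = -2.2165 - 0.01*-31.0307 = -1.9062
  y_2 = -4.1736 - 0.01*-8.3472 = -4.0902
Step 3: grad_x = 2*7*-1.9062 = -26.6864, grad_y = 2*1*-4.0902 = -8.1803
  x_3 = -1.9062 - 0.01*-26.6864 = -1.6393
  y_3 = -4.0902 - 0.01*-8.1803 = -4.0083
Step 4: grad_x = 2*7*-1.6393 = -22.9503, grad_y = 2*1*-4.0083 = -8.0167
  x_4 = -1.6393 - 0.01*-22.9503 = -1.4098
  y_4 = -4.0083 - 0.01*-8.0167 = -3.9282
Step 5: grad_x = 2*7*-1.4098 = -19.7373, grad_y = 2*1*-3.9282 = -7.8564
  x_5 = -1.4098 - 0.01*-19.7373 = -1.2124
  y_5 = -3.9282 - 0.01*-7.8564 = -3.8496
f(-1.2124, -3.8496) = 7*(-1.2124)^2 + 1*(-3.8496)^2 = 25.1095


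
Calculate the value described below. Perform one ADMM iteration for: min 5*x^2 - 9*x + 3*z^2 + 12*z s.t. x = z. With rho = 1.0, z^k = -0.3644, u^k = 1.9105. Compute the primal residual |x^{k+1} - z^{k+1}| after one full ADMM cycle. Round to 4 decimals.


ADMM iteration with rho = 1.0, z^k = -0.3644, u^k = 1.9105
Step 1: x-update.
Minimize 5*x^2 - 9*x + (1.0/2)*(x + 0.3644 + 1.9105)^2
FOC: (2*5 + 1.0)*x = 9 + 1.0*(-0.3644 - 1.9105)
x^{k+1} = 0.6114
Step 2: z-update.
Minimize 3*z^2 + 12*z + (1.0/2)*(0.6114 - z + 1.9105)^2
FOC: (2*3 + 1.0)*z = -12 + 1.0*(0.6114 + 1.9105)
z^{k+1} = -1.354
Step 3: u-update.
u^{k+1} = 1.9105 + 0.6114 + 1.354 = 3.8759
Step 4: Primal residual = |0.6114 + 1.354| = 1.9654


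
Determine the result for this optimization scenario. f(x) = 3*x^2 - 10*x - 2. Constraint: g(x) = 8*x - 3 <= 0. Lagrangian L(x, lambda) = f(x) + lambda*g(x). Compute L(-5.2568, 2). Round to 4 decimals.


Step 1: Evaluate f(x).
f(-5.2568) = 3*(-5.2568)^2 - 10*(-5.2568) - 2 = 133.4698
Step 2: Evaluate g(x).
g(-5.2568) = 8*-5.2568 - 3 = -45.0544
Step 3: Compute Lagrangian.
L = 133.4698 + 2*-45.0544 = 43.361


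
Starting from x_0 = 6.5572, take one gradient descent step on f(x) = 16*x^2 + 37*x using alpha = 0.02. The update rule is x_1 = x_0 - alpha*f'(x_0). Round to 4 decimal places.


We compute the gradient at x_0 and apply the update.
f'(x) = 32*x + 37
f'(6.5572) = 32*6.5572 + 37 = 246.8304
x_1 = 6.5572 - 0.02*246.8304 = 1.6206


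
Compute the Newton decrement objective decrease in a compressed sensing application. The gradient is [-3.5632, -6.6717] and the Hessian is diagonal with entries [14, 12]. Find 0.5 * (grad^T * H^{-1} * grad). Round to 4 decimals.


Step 1: H is diagonal, so H^(-1) * g = [-0.2545, -0.556].
Step 2: g^T H^(-1) g = sum_i g_i^2 / H_ii
  = (-3.5632)^2/14 + (-6.6717)^2/12
  = 0.9069 + 3.7093 = 4.6162
Step 3: Objective decrease = 0.5 * g^T H^(-1) g = 2.3081


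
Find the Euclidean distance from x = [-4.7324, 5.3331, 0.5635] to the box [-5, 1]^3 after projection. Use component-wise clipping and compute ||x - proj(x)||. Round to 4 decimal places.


Project each component onto [-5, 1].
clip(-4.7324) = -4.7324, clip(5.3331) = 1.0, clip(0.5635) = 0.5635
Projection = [-4.7324, 1.0, 0.5635]
Squared diffs: [0.0, 18.7758, 0.0]
Distance = sqrt(18.7758) = 4.3331


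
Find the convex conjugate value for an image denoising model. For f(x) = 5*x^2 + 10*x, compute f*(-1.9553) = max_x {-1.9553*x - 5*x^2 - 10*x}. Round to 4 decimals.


f*(y) = sup_x {y*x - a*x^2 - b*x} = sup_x {(y-b)*x - a*x^2}
FOC: (y - b) - 2a*x = 0 => x* = (y - b)/(2a)
x* = (-1.9553 - 10)/(2*5) = -1.1955
f*(-1.9553) = (y-b)^2/(4a) = (-1.9553 - 10)^2/(4*5)
= 142.9292/20 = 7.1465


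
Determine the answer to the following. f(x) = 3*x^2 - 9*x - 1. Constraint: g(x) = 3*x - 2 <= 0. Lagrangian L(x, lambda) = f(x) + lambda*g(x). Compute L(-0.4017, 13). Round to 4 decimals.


Step 1: Evaluate f(x).
f(-0.4017) = 3*(-0.4017)^2 - 9*(-0.4017) - 1 = 3.0994
Step 2: Evaluate g(x).
g(-0.4017) = 3*-0.4017 - 2 = -3.2051
Step 3: Compute Lagrangian.
L = 3.0994 + 13*-3.2051 = -38.5669


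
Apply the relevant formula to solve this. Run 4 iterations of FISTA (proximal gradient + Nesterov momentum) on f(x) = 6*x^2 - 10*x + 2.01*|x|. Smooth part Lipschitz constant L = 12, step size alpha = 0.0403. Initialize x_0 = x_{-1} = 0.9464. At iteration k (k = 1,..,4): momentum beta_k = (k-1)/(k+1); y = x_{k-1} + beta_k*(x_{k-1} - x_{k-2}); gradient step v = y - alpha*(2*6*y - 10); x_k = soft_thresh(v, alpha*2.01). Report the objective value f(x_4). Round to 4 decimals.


FISTA on f(x) = 6*x^2 - 10*x + 2.01*|x|
L = 12, alpha = 0.0403
Iteration 1: beta = 0.0, y = 0.9464 + 0.0*(0.9464 - 0.9464) = 0.9464
  grad(y) = 1.3568, v = y - alpha*grad = 0.8917
  prox(v) = soft_thresh(0.8917, 0.081) = 0.8107
Iteration 2: beta = 0.3333, y = 0.8107 + 0.3333*(0.8107 - 0.9464) = 0.7655
  grad(y) = -0.8141, v = y - alpha*grad = 0.7983
  prox(v) = soft_thresh(0.7983, 0.081) = 0.7173
Iteration 3: beta = 0.5, y = 0.7173 + 0.5*(0.7173 - 0.8107) = 0.6706
  grad(y) = -1.953, v = y - alpha*grad = 0.7493
  prox(v) = soft_thresh(0.7493, 0.081) = 0.6683
Iteration 4: beta = 0.6, y = 0.6683 + 0.6*(0.6683 - 0.7173) = 0.6389
  grad(y) = -2.3334, v = y - alpha*grad = 0.7329
  prox(v) = soft_thresh(0.7329, 0.081) = 0.6519
f(x_4) = 6*0.6519^2 - 10*0.6519 + 2.01*|0.6519| = -2.6588


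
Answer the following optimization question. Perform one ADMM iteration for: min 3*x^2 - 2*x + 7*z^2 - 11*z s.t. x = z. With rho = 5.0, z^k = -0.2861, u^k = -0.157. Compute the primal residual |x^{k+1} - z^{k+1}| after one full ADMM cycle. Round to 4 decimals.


ADMM iteration with rho = 5.0, z^k = -0.2861, u^k = -0.157
Step 1: x-update.
Minimize 3*x^2 - 2*x + (5.0/2)*(x + 0.2861 - 0.157)^2
FOC: (2*3 + 5.0)*x = 2 + 5.0*(-0.2861 + 0.157)
x^{k+1} = 0.1231
Step 2: z-update.
Minimize 7*z^2 - 11*z + (5.0/2)*(0.1231 - z - 0.157)^2
FOC: (2*7 + 5.0)*z = 11 + 5.0*(0.1231 - 0.157)
z^{k+1} = 0.57
Step 3: u-update.
u^{k+1} = -0.157 + 0.1231 - 0.57 = -0.6039
Step 4: Primal residual = |0.1231 - 0.57| = 0.4469
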